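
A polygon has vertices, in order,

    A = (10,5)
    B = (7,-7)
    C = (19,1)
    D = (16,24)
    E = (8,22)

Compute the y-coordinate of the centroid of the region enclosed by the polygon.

Apply the surveyor's formula. First the cross-terms c_i = x_i·y_{i+1} − x_{i+1}·y_i:
  -105, 140, 440, 160, -180  ⇒  2A = 455, A = 227.5.
Then Σ (y_i + y_{i+1})·c_i = 12870, so ȳ = 12870 / (6·227.5) = 66/7.

66/7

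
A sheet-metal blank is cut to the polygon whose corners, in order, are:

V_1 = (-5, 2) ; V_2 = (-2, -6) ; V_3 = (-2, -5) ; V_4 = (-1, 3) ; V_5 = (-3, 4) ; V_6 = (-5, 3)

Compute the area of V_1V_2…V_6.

21

Σ = (34) + (-2) + (-11) + (5) + (11) + (5) = 42
Area = |Σ|/2 = 21.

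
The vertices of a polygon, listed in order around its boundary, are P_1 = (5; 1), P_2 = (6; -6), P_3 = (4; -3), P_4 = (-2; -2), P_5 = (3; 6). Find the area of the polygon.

38.5

Apply Gauss's area formula: 2A = Σ (x_i·y_{i+1} − x_{i+1}·y_i), indices taken mod 5.
P_1→P_2: (5)(-6) − (6)(1) = -36
P_2→P_3: (6)(-3) − (4)(-6) = 6
P_3→P_4: (4)(-2) − (-2)(-3) = -14
P_4→P_5: (-2)(6) − (3)(-2) = -6
P_5→P_1: (3)(1) − (5)(6) = -27
Σ = -77
Area = |Σ|/2 = 38.5.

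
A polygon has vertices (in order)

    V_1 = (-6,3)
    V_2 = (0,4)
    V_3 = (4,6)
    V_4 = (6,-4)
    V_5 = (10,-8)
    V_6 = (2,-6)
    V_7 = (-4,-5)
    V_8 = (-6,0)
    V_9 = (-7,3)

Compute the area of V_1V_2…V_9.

114.5

Apply the surveyor's formula: 2A = Σ (x_i·y_{i+1} − x_{i+1}·y_i), indices taken mod 9.
V_1→V_2: (-6)(4) − (0)(3) = -24
V_2→V_3: (0)(6) − (4)(4) = -16
V_3→V_4: (4)(-4) − (6)(6) = -52
V_4→V_5: (6)(-8) − (10)(-4) = -8
V_5→V_6: (10)(-6) − (2)(-8) = -44
V_6→V_7: (2)(-5) − (-4)(-6) = -34
V_7→V_8: (-4)(0) − (-6)(-5) = -30
V_8→V_9: (-6)(3) − (-7)(0) = -18
V_9→V_1: (-7)(3) − (-6)(3) = -3
Σ = -229
Area = |Σ|/2 = 114.5.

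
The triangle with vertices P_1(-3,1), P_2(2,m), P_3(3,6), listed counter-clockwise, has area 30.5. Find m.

Write out the shoelace sum; only the two edges meeting at P_2 involve m:
2·Area = [((-3)·m − 2·1) + (2·6 − 3·m)] + 21
       = -6·m + 31 = 61
⇒ m = -5.

-5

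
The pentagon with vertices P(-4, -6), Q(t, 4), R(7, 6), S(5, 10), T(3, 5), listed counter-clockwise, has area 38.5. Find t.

7

Write out the shoelace sum; only the two edges meeting at Q involve t:
2·Area = [((-4)·4 − t·(-6)) + (t·6 − 7·4)] + 37
       = 12·t + -7 = 77
⇒ t = 7.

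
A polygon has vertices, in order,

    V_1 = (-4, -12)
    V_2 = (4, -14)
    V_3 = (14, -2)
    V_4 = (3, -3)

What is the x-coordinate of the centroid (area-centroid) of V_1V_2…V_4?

235/52

Apply the surveyor's formula. First the cross-terms c_i = x_i·y_{i+1} − x_{i+1}·y_i:
  104, 188, -36, -48  ⇒  2A = 208, A = 104.
Then Σ (x_i + x_{i+1})·c_i = 2820, so x̄ = 2820 / (6·104) = 235/52.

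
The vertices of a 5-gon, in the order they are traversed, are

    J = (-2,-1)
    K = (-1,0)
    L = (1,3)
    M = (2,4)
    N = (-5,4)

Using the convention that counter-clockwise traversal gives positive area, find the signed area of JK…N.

17.5

Apply the surveyor's formula: 2A = Σ (x_i·y_{i+1} − x_{i+1}·y_i), indices taken mod 5.
Σ = (-1) + (-3) + (-2) + (28) + (13) = 35
Signed area = Σ/2 = 17.5 (positive ⇒ counter-clockwise traversal).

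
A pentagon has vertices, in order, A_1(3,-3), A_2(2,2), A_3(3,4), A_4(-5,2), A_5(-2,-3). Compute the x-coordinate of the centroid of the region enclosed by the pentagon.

-50/111

Apply Gauss's area formula. First the cross-terms c_i = x_i·y_{i+1} − x_{i+1}·y_i:
  12, 2, 26, 19, 15  ⇒  2A = 74, A = 37.
Then Σ (x_i + x_{i+1})·c_i = -100, so x̄ = -100 / (6·37) = -50/111.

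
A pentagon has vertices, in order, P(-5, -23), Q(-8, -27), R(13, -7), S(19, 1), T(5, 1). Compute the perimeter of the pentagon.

|PQ| = √((-3)² + (-4)²) = √25 = 5
|QR| = √((21)² + (20)²) = √841 = 29
|RS| = √((6)² + (8)²) = √100 = 10
|ST| = √((-14)² + (0)²) = √196 = 14
|TP| = √((-10)² + (-24)²) = √676 = 26
Perimeter = 5 + 29 + 10 + 14 + 26 = 84.

84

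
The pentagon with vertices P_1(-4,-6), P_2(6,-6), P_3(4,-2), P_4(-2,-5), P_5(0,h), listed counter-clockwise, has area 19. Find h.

Write out the shoelace sum; only the two edges meeting at P_5 involve h:
2·Area = [((-2)·h − 0·(-5)) + (0·(-6) − (-4)·h)] + 48
       = 2·h + 48 = 38
⇒ h = -5.

-5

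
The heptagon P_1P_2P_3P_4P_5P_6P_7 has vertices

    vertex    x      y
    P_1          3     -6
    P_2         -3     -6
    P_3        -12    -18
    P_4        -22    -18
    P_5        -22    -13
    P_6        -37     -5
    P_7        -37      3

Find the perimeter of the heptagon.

102

|P_1P_2| = √((-6)² + (0)²) = √36 = 6
|P_2P_3| = √((-9)² + (-12)²) = √225 = 15
|P_3P_4| = √((-10)² + (0)²) = √100 = 10
|P_4P_5| = √((0)² + (5)²) = √25 = 5
|P_5P_6| = √((-15)² + (8)²) = √289 = 17
|P_6P_7| = √((0)² + (8)²) = √64 = 8
|P_7P_1| = √((40)² + (-9)²) = √1681 = 41
Perimeter = 6 + 15 + 10 + 5 + 17 + 8 + 41 = 102.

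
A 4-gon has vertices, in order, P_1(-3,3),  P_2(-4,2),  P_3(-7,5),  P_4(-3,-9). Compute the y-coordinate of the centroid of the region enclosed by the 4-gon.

-6/7

Apply the shoelace formula. First the cross-terms c_i = x_i·y_{i+1} − x_{i+1}·y_i:
  6, -6, 78, -36  ⇒  2A = 42, A = 21.
Then Σ (y_i + y_{i+1})·c_i = -108, so ȳ = -108 / (6·21) = -6/7.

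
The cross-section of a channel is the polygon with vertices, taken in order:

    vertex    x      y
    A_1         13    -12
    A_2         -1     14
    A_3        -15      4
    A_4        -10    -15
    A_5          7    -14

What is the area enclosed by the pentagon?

492

Apply the surveyor's formula: 2A = Σ (x_i·y_{i+1} − x_{i+1}·y_i), indices taken mod 5.
Cross-terms: 170, 206, 265, 245, 98  ⇒  Σ = 984
Area = |Σ|/2 = 492.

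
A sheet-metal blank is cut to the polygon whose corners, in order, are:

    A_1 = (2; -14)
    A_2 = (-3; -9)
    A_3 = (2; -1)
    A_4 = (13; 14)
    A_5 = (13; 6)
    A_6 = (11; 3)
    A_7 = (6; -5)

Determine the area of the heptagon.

Apply the shoelace formula: 2A = Σ (x_i·y_{i+1} − x_{i+1}·y_i), indices taken mod 7.
A_1→A_2: (2)(-9) − (-3)(-14) = -60
A_2→A_3: (-3)(-1) − (2)(-9) = 21
A_3→A_4: (2)(14) − (13)(-1) = 41
A_4→A_5: (13)(6) − (13)(14) = -104
A_5→A_6: (13)(3) − (11)(6) = -27
A_6→A_7: (11)(-5) − (6)(3) = -73
A_7→A_1: (6)(-14) − (2)(-5) = -74
Σ = -276
Area = |Σ|/2 = 138.

138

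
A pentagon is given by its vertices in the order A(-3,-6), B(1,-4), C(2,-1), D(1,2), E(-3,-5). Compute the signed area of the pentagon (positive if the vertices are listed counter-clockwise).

17

Σ = (18) + (7) + (5) + (1) + (3) = 34
Signed area = Σ/2 = 17 (positive ⇒ counter-clockwise traversal).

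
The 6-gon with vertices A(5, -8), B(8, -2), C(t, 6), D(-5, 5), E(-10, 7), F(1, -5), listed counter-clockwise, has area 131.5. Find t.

8

Write out the shoelace sum; only the two edges meeting at C involve t:
2·Area = [(8·6 − t·(-2)) + (t·5 − (-5)·6)] + 129
       = 7·t + 207 = 263
⇒ t = 8.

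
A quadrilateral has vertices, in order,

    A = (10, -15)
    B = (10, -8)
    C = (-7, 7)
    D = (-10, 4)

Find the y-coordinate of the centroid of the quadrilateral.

Apply Gauss's area formula. First the cross-terms c_i = x_i·y_{i+1} − x_{i+1}·y_i:
  70, 14, 42, 110  ⇒  2A = 236, A = 118.
Then Σ (y_i + y_{i+1})·c_i = -2372, so ȳ = -2372 / (6·118) = -593/177.

-593/177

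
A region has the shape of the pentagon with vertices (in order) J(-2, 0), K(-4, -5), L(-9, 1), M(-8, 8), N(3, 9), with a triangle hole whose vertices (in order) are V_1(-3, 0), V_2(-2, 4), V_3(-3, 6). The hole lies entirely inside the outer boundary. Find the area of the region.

Outer boundary:
Apply the shoelace formula: 2A = Σ (x_i·y_{i+1} − x_{i+1}·y_i), indices taken mod 5.
J→K: (-2)(-5) − (-4)(0) = 10
K→L: (-4)(1) − (-9)(-5) = -49
L→M: (-9)(8) − (-8)(1) = -64
M→N: (-8)(9) − (3)(8) = -96
N→J: (3)(0) − (-2)(9) = 18
Σ = -181
Area = |Σ|/2 = 90.5.
Hole:
Apply the surveyor's formula: 2A = Σ (x_i·y_{i+1} − x_{i+1}·y_i), indices taken mod 3.
Cross-terms: -12, 0, 18  ⇒  Σ = 6
Area = |Σ|/2 = 3.
Net area = 90.5 − 3 = 87.5.

87.5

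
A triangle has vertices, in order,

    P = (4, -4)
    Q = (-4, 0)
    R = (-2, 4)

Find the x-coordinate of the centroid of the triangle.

-2/3

Apply the shoelace (surveyor's) formula. First the cross-terms c_i = x_i·y_{i+1} − x_{i+1}·y_i:
  -16, -16, -8  ⇒  2A = -40, A = -20.
Then Σ (x_i + x_{i+1})·c_i = 80, so x̄ = 80 / (6·(-20)) = -2/3.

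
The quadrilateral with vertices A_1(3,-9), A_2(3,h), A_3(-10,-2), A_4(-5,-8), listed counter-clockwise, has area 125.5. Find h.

7

Write out the shoelace sum; only the two edges meeting at A_2 involve h:
2·Area = [(3·h − 3·(-9)) + (3·(-2) − (-10)·h)] + 139
       = 13·h + 160 = 251
⇒ h = 7.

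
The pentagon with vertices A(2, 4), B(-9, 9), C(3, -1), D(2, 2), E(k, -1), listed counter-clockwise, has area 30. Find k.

8

The doubled signed area Σ (x_i y_{i+1} − x_{i+1} y_i) is linear in k.
With k=0 it equals 44; the coefficient of k is 2 (from the two edges through E).
So 2·k + 44 = 2·30 = 60 ⇒ k = 8.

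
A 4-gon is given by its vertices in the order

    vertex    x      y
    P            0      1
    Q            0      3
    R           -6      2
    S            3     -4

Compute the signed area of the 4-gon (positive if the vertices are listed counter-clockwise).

Σ = (0) + (18) + (18) + (3) = 39
Signed area = Σ/2 = 19.5 (positive ⇒ counter-clockwise traversal).

19.5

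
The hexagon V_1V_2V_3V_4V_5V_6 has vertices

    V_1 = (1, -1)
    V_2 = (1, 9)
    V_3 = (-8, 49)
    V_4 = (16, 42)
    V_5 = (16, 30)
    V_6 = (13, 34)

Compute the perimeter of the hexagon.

130

|V_1V_2| = √((0)² + (10)²) = √100 = 10
|V_2V_3| = √((-9)² + (40)²) = √1681 = 41
|V_3V_4| = √((24)² + (-7)²) = √625 = 25
|V_4V_5| = √((0)² + (-12)²) = √144 = 12
|V_5V_6| = √((-3)² + (4)²) = √25 = 5
|V_6V_1| = √((-12)² + (-35)²) = √1369 = 37
Perimeter = 10 + 41 + 25 + 12 + 5 + 37 = 130.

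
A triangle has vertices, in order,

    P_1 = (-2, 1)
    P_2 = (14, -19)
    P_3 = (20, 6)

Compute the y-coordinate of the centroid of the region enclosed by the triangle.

-4

Apply the shoelace (surveyor's) formula. First the cross-terms c_i = x_i·y_{i+1} − x_{i+1}·y_i:
  24, 464, 32  ⇒  2A = 520, A = 260.
Then Σ (y_i + y_{i+1})·c_i = -6240, so ȳ = -6240 / (6·260) = -4.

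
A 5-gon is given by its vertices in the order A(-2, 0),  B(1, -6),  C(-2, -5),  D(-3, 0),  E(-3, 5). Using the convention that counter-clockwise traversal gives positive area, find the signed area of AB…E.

-12.5

A→B: (-2)(-6) − (1)(0) = 12
B→C: (1)(-5) − (-2)(-6) = -17
C→D: (-2)(0) − (-3)(-5) = -15
D→E: (-3)(5) − (-3)(0) = -15
E→A: (-3)(0) − (-2)(5) = 10
Σ = -25
Signed area = Σ/2 = -12.5 (negative ⇒ clockwise traversal).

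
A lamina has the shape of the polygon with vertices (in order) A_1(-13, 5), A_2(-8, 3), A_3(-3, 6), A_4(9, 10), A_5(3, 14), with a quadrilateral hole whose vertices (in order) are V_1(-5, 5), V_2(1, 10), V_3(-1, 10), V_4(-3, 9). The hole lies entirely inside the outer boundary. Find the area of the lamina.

Outer boundary:
Apply the surveyor's formula: 2A = Σ (x_i·y_{i+1} − x_{i+1}·y_i), indices taken mod 5.
A_1→A_2: (-13)(3) − (-8)(5) = 1
A_2→A_3: (-8)(6) − (-3)(3) = -39
A_3→A_4: (-3)(10) − (9)(6) = -84
A_4→A_5: (9)(14) − (3)(10) = 96
A_5→A_1: (3)(5) − (-13)(14) = 197
Σ = 171
Area = |Σ|/2 = 85.5.
Hole:
Apply the shoelace (surveyor's) formula: 2A = Σ (x_i·y_{i+1} − x_{i+1}·y_i), indices taken mod 4.
V_1→V_2: (-5)(10) − (1)(5) = -55
V_2→V_3: (1)(10) − (-1)(10) = 20
V_3→V_4: (-1)(9) − (-3)(10) = 21
V_4→V_1: (-3)(5) − (-5)(9) = 30
Σ = 16
Area = |Σ|/2 = 8.
Net area = 85.5 − 8 = 77.5.

77.5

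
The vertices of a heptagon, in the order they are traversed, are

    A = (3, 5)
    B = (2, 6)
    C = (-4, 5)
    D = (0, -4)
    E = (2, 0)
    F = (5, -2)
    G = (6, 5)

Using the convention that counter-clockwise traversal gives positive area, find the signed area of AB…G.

57

Apply the shoelace formula: 2A = Σ (x_i·y_{i+1} − x_{i+1}·y_i), indices taken mod 7.
Σ = (8) + (34) + (16) + (8) + (-4) + (37) + (15) = 114
Signed area = Σ/2 = 57 (positive ⇒ counter-clockwise traversal).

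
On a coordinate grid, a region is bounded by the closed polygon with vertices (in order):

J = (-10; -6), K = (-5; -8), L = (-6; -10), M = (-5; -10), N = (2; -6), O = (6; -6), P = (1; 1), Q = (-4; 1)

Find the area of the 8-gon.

93.5

Σ = (50) + (2) + (10) + (50) + (24) + (12) + (5) + (34) = 187
Area = |Σ|/2 = 93.5.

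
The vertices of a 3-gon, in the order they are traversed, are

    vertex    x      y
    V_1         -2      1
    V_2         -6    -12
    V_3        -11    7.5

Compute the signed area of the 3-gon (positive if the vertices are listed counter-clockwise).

Apply the shoelace formula: 2A = Σ (x_i·y_{i+1} − x_{i+1}·y_i), indices taken mod 3.
Σ = (30) + (-177) + (4) = -143
Signed area = Σ/2 = -71.5 (negative ⇒ clockwise traversal).

-71.5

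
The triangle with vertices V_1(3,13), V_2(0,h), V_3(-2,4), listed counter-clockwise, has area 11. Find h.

Write out the shoelace sum; only the two edges meeting at V_2 involve h:
2·Area = [(3·h − 0·13) + (0·4 − (-2)·h)] + -38
       = 5·h + -38 = 22
⇒ h = 12.

12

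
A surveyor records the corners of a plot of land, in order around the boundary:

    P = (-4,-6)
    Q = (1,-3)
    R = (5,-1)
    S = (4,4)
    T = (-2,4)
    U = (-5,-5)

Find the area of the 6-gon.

60

Apply the shoelace (surveyor's) formula: 2A = Σ (x_i·y_{i+1} − x_{i+1}·y_i), indices taken mod 6.
P→Q: (-4)(-3) − (1)(-6) = 18
Q→R: (1)(-1) − (5)(-3) = 14
R→S: (5)(4) − (4)(-1) = 24
S→T: (4)(4) − (-2)(4) = 24
T→U: (-2)(-5) − (-5)(4) = 30
U→P: (-5)(-6) − (-4)(-5) = 10
Σ = 120
Area = |Σ|/2 = 60.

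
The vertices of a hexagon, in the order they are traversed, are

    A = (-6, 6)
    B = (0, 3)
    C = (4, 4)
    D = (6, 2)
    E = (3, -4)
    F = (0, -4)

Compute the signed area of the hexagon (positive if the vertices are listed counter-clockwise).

Apply Gauss's area formula: 2A = Σ (x_i·y_{i+1} − x_{i+1}·y_i), indices taken mod 6.
Σ = (-18) + (-12) + (-16) + (-30) + (-12) + (-24) = -112
Signed area = Σ/2 = -56 (negative ⇒ clockwise traversal).

-56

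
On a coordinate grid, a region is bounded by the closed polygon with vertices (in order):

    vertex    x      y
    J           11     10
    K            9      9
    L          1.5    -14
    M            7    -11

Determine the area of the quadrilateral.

71

Apply Gauss's area formula: 2A = Σ (x_i·y_{i+1} − x_{i+1}·y_i), indices taken mod 4.
Σ = (9) + (-139.5) + (81.5) + (191) = 142
Area = |Σ|/2 = 71.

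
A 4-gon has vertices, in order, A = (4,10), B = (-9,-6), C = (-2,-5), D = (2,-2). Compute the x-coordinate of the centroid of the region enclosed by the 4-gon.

Apply the shoelace formula. First the cross-terms c_i = x_i·y_{i+1} − x_{i+1}·y_i:
  66, 33, 14, 28  ⇒  2A = 141, A = 70.5.
Then Σ (x_i + x_{i+1})·c_i = -525, so x̄ = -525 / (6·70.5) = -175/141.

-175/141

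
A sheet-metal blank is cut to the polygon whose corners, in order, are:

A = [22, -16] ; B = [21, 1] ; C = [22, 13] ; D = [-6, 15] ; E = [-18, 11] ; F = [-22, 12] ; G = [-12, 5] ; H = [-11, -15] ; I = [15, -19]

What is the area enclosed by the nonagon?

Apply the shoelace formula: 2A = Σ (x_i·y_{i+1} − x_{i+1}·y_i), indices taken mod 9.
A→B: (22)(1) − (21)(-16) = 358
B→C: (21)(13) − (22)(1) = 251
C→D: (22)(15) − (-6)(13) = 408
D→E: (-6)(11) − (-18)(15) = 204
E→F: (-18)(12) − (-22)(11) = 26
F→G: (-22)(5) − (-12)(12) = 34
G→H: (-12)(-15) − (-11)(5) = 235
H→I: (-11)(-19) − (15)(-15) = 434
I→A: (15)(-16) − (22)(-19) = 178
Σ = 2128
Area = |Σ|/2 = 1064.

1064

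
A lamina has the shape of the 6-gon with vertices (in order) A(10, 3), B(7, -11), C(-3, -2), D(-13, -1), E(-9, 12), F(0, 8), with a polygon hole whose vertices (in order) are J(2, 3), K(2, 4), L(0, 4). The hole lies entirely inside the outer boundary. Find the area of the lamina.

258

Outer boundary:
Σ = (-131) + (-47) + (-23) + (-165) + (-72) + (-80) = -518
Area = |Σ|/2 = 259.
Hole:
Apply the surveyor's formula: 2A = Σ (x_i·y_{i+1} − x_{i+1}·y_i), indices taken mod 3.
Σ = (2) + (8) + (-8) = 2
Area = |Σ|/2 = 1.
Net area = 259 − 1 = 258.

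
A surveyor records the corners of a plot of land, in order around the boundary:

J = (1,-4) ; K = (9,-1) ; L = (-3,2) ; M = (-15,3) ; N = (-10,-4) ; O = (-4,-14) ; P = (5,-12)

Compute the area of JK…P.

Cross-terms: 35, 15, 21, 90, 124, 118, -8  ⇒  Σ = 395
Area = |Σ|/2 = 197.5.

197.5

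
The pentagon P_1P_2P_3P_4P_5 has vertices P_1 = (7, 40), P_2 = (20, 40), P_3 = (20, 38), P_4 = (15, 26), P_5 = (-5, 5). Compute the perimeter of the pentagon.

|P_1P_2| = √((13)² + (0)²) = √169 = 13
|P_2P_3| = √((0)² + (-2)²) = √4 = 2
|P_3P_4| = √((-5)² + (-12)²) = √169 = 13
|P_4P_5| = √((-20)² + (-21)²) = √841 = 29
|P_5P_1| = √((12)² + (35)²) = √1369 = 37
Perimeter = 13 + 2 + 13 + 29 + 37 = 94.

94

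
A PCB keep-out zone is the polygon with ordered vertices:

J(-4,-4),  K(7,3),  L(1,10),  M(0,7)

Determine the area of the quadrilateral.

Apply the surveyor's formula: 2A = Σ (x_i·y_{i+1} − x_{i+1}·y_i), indices taken mod 4.
Σ = (16) + (67) + (7) + (28) = 118
Area = |Σ|/2 = 59.

59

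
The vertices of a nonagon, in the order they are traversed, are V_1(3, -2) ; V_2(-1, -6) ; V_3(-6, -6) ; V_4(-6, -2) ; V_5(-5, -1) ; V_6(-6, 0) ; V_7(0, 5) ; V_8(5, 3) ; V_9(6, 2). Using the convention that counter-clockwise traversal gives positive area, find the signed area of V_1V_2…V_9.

Σ = (-20) + (-30) + (-24) + (-4) + (-6) + (-30) + (-25) + (-8) + (-18) = -165
Signed area = Σ/2 = -82.5 (negative ⇒ clockwise traversal).

-82.5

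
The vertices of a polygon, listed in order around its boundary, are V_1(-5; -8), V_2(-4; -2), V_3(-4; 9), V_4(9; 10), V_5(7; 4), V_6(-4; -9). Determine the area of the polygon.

Apply Gauss's area formula: 2A = Σ (x_i·y_{i+1} − x_{i+1}·y_i), indices taken mod 6.
Σ = (-22) + (-44) + (-121) + (-34) + (-47) + (-13) = -281
Area = |Σ|/2 = 140.5.

140.5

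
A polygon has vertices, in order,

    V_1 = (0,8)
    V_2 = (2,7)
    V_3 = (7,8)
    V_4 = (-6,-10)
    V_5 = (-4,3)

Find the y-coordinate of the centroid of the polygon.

91/69

Apply the shoelace formula. First the cross-terms c_i = x_i·y_{i+1} − x_{i+1}·y_i:
  -16, -33, -22, -58, -32  ⇒  2A = -161, A = -80.5.
Then Σ (y_i + y_{i+1})·c_i = -637, so ȳ = -637 / (6·(-80.5)) = 91/69.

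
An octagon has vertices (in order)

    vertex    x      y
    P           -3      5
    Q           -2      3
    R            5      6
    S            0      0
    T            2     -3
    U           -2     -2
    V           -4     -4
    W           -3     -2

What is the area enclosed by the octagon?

30.5

Apply Gauss's area formula: 2A = Σ (x_i·y_{i+1} − x_{i+1}·y_i), indices taken mod 8.
P→Q: (-3)(3) − (-2)(5) = 1
Q→R: (-2)(6) − (5)(3) = -27
R→S: (5)(0) − (0)(6) = 0
S→T: (0)(-3) − (2)(0) = 0
T→U: (2)(-2) − (-2)(-3) = -10
U→V: (-2)(-4) − (-4)(-2) = 0
V→W: (-4)(-2) − (-3)(-4) = -4
W→P: (-3)(5) − (-3)(-2) = -21
Σ = -61
Area = |Σ|/2 = 30.5.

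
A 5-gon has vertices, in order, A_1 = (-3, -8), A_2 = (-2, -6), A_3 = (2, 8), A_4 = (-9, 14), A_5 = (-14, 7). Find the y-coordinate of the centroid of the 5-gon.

402/91

Apply the shoelace (surveyor's) formula. First the cross-terms c_i = x_i·y_{i+1} − x_{i+1}·y_i:
  2, -4, 100, 133, 133  ⇒  2A = 364, A = 182.
Then Σ (y_i + y_{i+1})·c_i = 4824, so ȳ = 4824 / (6·182) = 402/91.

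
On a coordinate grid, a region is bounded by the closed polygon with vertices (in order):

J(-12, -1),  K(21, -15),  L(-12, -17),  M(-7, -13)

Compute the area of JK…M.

224

Apply the shoelace (surveyor's) formula: 2A = Σ (x_i·y_{i+1} − x_{i+1}·y_i), indices taken mod 4.
Σ = (201) + (-537) + (37) + (-149) = -448
Area = |Σ|/2 = 224.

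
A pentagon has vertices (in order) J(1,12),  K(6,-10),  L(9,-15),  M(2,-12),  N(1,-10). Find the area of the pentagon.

73

Cross-terms: -82, 0, -78, -8, 22  ⇒  Σ = -146
Area = |Σ|/2 = 73.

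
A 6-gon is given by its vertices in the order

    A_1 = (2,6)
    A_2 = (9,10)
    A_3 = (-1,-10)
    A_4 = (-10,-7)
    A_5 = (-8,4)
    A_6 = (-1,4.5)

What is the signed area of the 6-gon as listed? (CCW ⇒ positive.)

Σ = (-34) + (-80) + (-93) + (-96) + (-32) + (-15) = -350
Signed area = Σ/2 = -175 (negative ⇒ clockwise traversal).

-175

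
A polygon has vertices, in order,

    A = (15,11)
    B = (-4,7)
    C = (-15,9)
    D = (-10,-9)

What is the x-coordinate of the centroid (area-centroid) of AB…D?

Apply the shoelace formula. First the cross-terms c_i = x_i·y_{i+1} − x_{i+1}·y_i:
  149, 69, 225, 25  ⇒  2A = 468, A = 234.
Then Σ (x_i + x_{i+1})·c_i = -5172, so x̄ = -5172 / (6·234) = -431/117.

-431/117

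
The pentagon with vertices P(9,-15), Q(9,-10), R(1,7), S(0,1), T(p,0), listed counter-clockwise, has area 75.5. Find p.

-2

Write out the shoelace sum; only the two edges meeting at T involve p:
2·Area = [(0·0 − p·1) + (p·(-15) − 9·0)] + 119
       = -16·p + 119 = 151
⇒ p = -2.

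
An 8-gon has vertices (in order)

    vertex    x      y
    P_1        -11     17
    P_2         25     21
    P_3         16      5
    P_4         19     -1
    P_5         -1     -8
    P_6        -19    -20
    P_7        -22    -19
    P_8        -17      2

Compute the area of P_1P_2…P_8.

Σ = (-656) + (-211) + (-111) + (-153) + (-132) + (-79) + (-367) + (-267) = -1976
Area = |Σ|/2 = 988.

988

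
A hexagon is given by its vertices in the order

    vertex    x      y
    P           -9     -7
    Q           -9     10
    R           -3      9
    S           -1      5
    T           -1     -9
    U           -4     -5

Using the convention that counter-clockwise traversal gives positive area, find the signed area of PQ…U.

Apply the surveyor's formula: 2A = Σ (x_i·y_{i+1} − x_{i+1}·y_i), indices taken mod 6.
Σ = (-153) + (-51) + (-6) + (14) + (-31) + (-17) = -244
Signed area = Σ/2 = -122 (negative ⇒ clockwise traversal).

-122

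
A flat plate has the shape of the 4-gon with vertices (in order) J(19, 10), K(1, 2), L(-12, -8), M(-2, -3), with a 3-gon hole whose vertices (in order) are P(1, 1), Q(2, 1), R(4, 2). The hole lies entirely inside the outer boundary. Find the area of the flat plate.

Outer boundary:
Cross-terms: 28, 16, 20, 37  ⇒  Σ = 101
Area = |Σ|/2 = 50.5.
Hole:
Apply Gauss's area formula: 2A = Σ (x_i·y_{i+1} − x_{i+1}·y_i), indices taken mod 3.
Σ = (-1) + (0) + (2) = 1
Area = |Σ|/2 = 0.5.
Net area = 50.5 − 0.5 = 50.

50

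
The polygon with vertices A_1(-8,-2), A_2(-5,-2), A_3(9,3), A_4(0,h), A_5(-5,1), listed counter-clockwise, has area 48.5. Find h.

5

The doubled signed area Σ (x_i y_{i+1} − x_{i+1} y_i) is linear in h.
With h=0 it equals 27; the coefficient of h is 14 (from the two edges through A_4).
So 14·h + 27 = 2·48.5 = 97 ⇒ h = 5.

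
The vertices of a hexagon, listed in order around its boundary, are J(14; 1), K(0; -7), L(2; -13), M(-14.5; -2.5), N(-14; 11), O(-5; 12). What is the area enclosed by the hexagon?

379

Apply the surveyor's formula: 2A = Σ (x_i·y_{i+1} − x_{i+1}·y_i), indices taken mod 6.
Cross-terms: -98, 14, -193.5, -194.5, -113, -173  ⇒  Σ = -758
Area = |Σ|/2 = 379.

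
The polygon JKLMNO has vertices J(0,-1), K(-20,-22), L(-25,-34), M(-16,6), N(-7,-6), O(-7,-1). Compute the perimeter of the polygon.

|JK| = √((-20)² + (-21)²) = √841 = 29
|KL| = √((-5)² + (-12)²) = √169 = 13
|LM| = √((9)² + (40)²) = √1681 = 41
|MN| = √((9)² + (-12)²) = √225 = 15
|NO| = √((0)² + (5)²) = √25 = 5
|OJ| = √((7)² + (0)²) = √49 = 7
Perimeter = 29 + 13 + 41 + 15 + 5 + 7 = 110.

110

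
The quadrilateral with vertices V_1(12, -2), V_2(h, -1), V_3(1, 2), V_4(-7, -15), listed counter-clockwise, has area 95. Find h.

The doubled signed area Σ (x_i y_{i+1} − x_{i+1} y_i) is linear in h.
With h=0 it equals 182; the coefficient of h is 4 (from the two edges through V_2).
So 4·h + 182 = 2·95 = 190 ⇒ h = 2.

2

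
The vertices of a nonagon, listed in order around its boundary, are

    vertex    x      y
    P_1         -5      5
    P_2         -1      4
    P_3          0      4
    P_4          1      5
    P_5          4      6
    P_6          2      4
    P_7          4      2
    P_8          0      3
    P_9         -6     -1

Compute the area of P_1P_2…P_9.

25

Apply Gauss's area formula: 2A = Σ (x_i·y_{i+1} − x_{i+1}·y_i), indices taken mod 9.
Cross-terms: -15, -4, -4, -14, 4, -12, 12, 18, -35  ⇒  Σ = -50
Area = |Σ|/2 = 25.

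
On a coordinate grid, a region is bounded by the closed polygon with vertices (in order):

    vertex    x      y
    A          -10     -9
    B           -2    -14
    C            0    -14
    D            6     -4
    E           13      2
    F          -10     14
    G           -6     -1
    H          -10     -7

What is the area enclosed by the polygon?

323

Apply the surveyor's formula: 2A = Σ (x_i·y_{i+1} − x_{i+1}·y_i), indices taken mod 8.
Σ = (122) + (28) + (84) + (64) + (202) + (94) + (32) + (20) = 646
Area = |Σ|/2 = 323.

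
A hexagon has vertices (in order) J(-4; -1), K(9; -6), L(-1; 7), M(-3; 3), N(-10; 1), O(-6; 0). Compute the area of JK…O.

Cross-terms: 33, 57, 18, 27, 6, 6  ⇒  Σ = 147
Area = |Σ|/2 = 73.5.

73.5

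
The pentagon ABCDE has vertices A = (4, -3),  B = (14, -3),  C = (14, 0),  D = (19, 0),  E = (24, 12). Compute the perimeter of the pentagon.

56

|AB| = √((10)² + (0)²) = √100 = 10
|BC| = √((0)² + (3)²) = √9 = 3
|CD| = √((5)² + (0)²) = √25 = 5
|DE| = √((5)² + (12)²) = √169 = 13
|EA| = √((-20)² + (-15)²) = √625 = 25
Perimeter = 10 + 3 + 5 + 13 + 25 = 56.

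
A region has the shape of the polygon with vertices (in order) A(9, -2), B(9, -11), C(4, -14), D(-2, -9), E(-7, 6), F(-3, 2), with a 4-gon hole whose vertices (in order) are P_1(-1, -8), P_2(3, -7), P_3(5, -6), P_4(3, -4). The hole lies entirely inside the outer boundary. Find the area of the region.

Outer boundary:
Apply the surveyor's formula: 2A = Σ (x_i·y_{i+1} − x_{i+1}·y_i), indices taken mod 6.
Σ = (-81) + (-82) + (-64) + (-75) + (4) + (-12) = -310
Area = |Σ|/2 = 155.
Hole:
Σ = (31) + (17) + (-2) + (-28) = 18
Area = |Σ|/2 = 9.
Net area = 155 − 9 = 146.

146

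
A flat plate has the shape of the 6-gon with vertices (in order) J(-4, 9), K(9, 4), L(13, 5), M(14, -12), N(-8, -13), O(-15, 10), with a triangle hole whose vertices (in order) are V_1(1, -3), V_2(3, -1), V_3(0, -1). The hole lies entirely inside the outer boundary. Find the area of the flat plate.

486

Outer boundary:
Apply Gauss's area formula: 2A = Σ (x_i·y_{i+1} − x_{i+1}·y_i), indices taken mod 6.
J→K: (-4)(4) − (9)(9) = -97
K→L: (9)(5) − (13)(4) = -7
L→M: (13)(-12) − (14)(5) = -226
M→N: (14)(-13) − (-8)(-12) = -278
N→O: (-8)(10) − (-15)(-13) = -275
O→J: (-15)(9) − (-4)(10) = -95
Σ = -978
Area = |Σ|/2 = 489.
Hole:
V_1→V_2: (1)(-1) − (3)(-3) = 8
V_2→V_3: (3)(-1) − (0)(-1) = -3
V_3→V_1: (0)(-3) − (1)(-1) = 1
Σ = 6
Area = |Σ|/2 = 3.
Net area = 489 − 3 = 486.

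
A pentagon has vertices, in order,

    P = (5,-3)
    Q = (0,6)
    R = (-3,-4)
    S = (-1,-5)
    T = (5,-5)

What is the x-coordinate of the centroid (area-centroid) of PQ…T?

Apply the shoelace (surveyor's) formula. First the cross-terms c_i = x_i·y_{i+1} − x_{i+1}·y_i:
  30, 18, 11, 30, 10  ⇒  2A = 99, A = 49.5.
Then Σ (x_i + x_{i+1})·c_i = 272, so x̄ = 272 / (6·49.5) = 272/297.

272/297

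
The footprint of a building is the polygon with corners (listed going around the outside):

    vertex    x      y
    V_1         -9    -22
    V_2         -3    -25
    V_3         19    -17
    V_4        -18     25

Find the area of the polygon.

737.5

Apply the shoelace formula: 2A = Σ (x_i·y_{i+1} − x_{i+1}·y_i), indices taken mod 4.
V_1→V_2: (-9)(-25) − (-3)(-22) = 159
V_2→V_3: (-3)(-17) − (19)(-25) = 526
V_3→V_4: (19)(25) − (-18)(-17) = 169
V_4→V_1: (-18)(-22) − (-9)(25) = 621
Σ = 1475
Area = |Σ|/2 = 737.5.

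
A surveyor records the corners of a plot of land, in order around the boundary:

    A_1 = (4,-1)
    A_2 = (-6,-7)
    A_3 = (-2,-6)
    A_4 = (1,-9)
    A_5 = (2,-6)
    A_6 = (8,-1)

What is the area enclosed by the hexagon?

Σ = (-34) + (22) + (24) + (12) + (46) + (-4) = 66
Area = |Σ|/2 = 33.

33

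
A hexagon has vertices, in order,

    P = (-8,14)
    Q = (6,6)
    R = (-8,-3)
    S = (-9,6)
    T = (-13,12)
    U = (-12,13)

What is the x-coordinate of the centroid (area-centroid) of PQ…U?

Apply the shoelace (surveyor's) formula. First the cross-terms c_i = x_i·y_{i+1} − x_{i+1}·y_i:
  -132, 30, -75, -30, -25, -64  ⇒  2A = -296, A = -148.
Then Σ (x_i + x_{i+1})·c_i = 4044, so x̄ = 4044 / (6·(-148)) = -337/74.

-337/74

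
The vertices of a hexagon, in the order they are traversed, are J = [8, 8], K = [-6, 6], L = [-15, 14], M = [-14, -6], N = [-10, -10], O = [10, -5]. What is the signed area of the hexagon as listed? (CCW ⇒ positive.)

Apply the shoelace (surveyor's) formula: 2A = Σ (x_i·y_{i+1} − x_{i+1}·y_i), indices taken mod 6.
J→K: (8)(6) − (-6)(8) = 96
K→L: (-6)(14) − (-15)(6) = 6
L→M: (-15)(-6) − (-14)(14) = 286
M→N: (-14)(-10) − (-10)(-6) = 80
N→O: (-10)(-5) − (10)(-10) = 150
O→J: (10)(8) − (8)(-5) = 120
Σ = 738
Signed area = Σ/2 = 369 (positive ⇒ counter-clockwise traversal).

369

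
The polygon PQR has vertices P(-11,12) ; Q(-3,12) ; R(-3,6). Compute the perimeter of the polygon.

24

|PQ| = √((8)² + (0)²) = √64 = 8
|QR| = √((0)² + (-6)²) = √36 = 6
|RP| = √((-8)² + (6)²) = √100 = 10
Perimeter = 8 + 6 + 10 = 24.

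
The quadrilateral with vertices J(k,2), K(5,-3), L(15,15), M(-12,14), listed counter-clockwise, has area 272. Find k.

-4

The doubled signed area Σ (x_i y_{i+1} − x_{i+1} y_i) is linear in k.
With k=0 it equals 476; the coefficient of k is -17 (from the two edges through J).
So -17·k + 476 = 2·272 = 544 ⇒ k = -4.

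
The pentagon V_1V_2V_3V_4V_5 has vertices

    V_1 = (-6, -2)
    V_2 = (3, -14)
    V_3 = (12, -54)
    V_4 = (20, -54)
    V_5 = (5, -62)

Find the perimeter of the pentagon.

142

|V_1V_2| = √((9)² + (-12)²) = √225 = 15
|V_2V_3| = √((9)² + (-40)²) = √1681 = 41
|V_3V_4| = √((8)² + (0)²) = √64 = 8
|V_4V_5| = √((-15)² + (-8)²) = √289 = 17
|V_5V_1| = √((-11)² + (60)²) = √3721 = 61
Perimeter = 15 + 41 + 8 + 17 + 61 = 142.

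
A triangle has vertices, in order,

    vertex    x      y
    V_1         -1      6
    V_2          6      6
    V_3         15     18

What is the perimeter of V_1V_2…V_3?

42

|V_1V_2| = √((7)² + (0)²) = √49 = 7
|V_2V_3| = √((9)² + (12)²) = √225 = 15
|V_3V_1| = √((-16)² + (-12)²) = √400 = 20
Perimeter = 7 + 15 + 20 = 42.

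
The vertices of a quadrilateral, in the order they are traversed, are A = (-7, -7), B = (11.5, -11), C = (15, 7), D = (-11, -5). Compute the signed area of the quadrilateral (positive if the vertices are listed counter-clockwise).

A→B: (-7)(-11) − (11.5)(-7) = 157.5
B→C: (11.5)(7) − (15)(-11) = 245.5
C→D: (15)(-5) − (-11)(7) = 2
D→A: (-11)(-7) − (-7)(-5) = 42
Σ = 447
Signed area = Σ/2 = 223.5 (positive ⇒ counter-clockwise traversal).

223.5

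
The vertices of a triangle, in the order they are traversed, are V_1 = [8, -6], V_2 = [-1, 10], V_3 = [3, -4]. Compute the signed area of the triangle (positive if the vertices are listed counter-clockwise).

31

Apply the surveyor's formula: 2A = Σ (x_i·y_{i+1} − x_{i+1}·y_i), indices taken mod 3.
Σ = (74) + (-26) + (14) = 62
Signed area = Σ/2 = 31 (positive ⇒ counter-clockwise traversal).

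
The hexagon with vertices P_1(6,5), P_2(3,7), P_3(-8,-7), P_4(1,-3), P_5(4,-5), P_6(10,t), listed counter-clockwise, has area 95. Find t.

The doubled signed area Σ (x_i y_{i+1} − x_{i+1} y_i) is linear in t.
With t=0 it equals 200; the coefficient of t is -2 (from the two edges through P_6).
So -2·t + 200 = 2·95 = 190 ⇒ t = 5.

5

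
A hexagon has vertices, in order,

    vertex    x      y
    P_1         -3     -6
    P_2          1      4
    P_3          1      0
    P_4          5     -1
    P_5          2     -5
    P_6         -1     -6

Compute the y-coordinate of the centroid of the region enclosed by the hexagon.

-466/189

Apply the shoelace formula. First the cross-terms c_i = x_i·y_{i+1} − x_{i+1}·y_i:
  -6, -4, -1, -23, -17, -12  ⇒  2A = -63, A = -31.5.
Then Σ (y_i + y_{i+1})·c_i = 466, so ȳ = 466 / (6·(-31.5)) = -466/189.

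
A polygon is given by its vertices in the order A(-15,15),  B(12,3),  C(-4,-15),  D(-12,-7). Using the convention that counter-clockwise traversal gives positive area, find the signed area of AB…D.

Σ = (-225) + (-168) + (-152) + (-285) = -830
Signed area = Σ/2 = -415 (negative ⇒ clockwise traversal).

-415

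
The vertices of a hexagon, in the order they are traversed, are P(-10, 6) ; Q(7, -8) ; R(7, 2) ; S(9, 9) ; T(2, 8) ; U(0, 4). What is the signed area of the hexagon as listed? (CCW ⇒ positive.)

127.5

Apply the shoelace formula: 2A = Σ (x_i·y_{i+1} − x_{i+1}·y_i), indices taken mod 6.
Σ = (38) + (70) + (45) + (54) + (8) + (40) = 255
Signed area = Σ/2 = 127.5 (positive ⇒ counter-clockwise traversal).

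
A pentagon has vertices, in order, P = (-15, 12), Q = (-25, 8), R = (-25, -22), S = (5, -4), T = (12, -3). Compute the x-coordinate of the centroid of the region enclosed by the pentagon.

Apply the surveyor's formula. First the cross-terms c_i = x_i·y_{i+1} − x_{i+1}·y_i:
  180, 750, 210, 33, 99  ⇒  2A = 1272, A = 636.
Then Σ (x_i + x_{i+1})·c_i = -48636, so x̄ = -48636 / (6·636) = -1351/106.

-1351/106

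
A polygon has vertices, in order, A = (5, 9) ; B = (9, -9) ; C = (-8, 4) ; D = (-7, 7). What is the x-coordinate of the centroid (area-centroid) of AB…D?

37/27

Apply Gauss's area formula. First the cross-terms c_i = x_i·y_{i+1} − x_{i+1}·y_i:
  -126, -36, -28, -98  ⇒  2A = -288, A = -144.
Then Σ (x_i + x_{i+1})·c_i = -1184, so x̄ = -1184 / (6·(-144)) = 37/27.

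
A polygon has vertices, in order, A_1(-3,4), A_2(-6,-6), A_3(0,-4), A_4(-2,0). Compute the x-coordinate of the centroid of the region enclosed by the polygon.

-233/75

Apply the surveyor's formula. First the cross-terms c_i = x_i·y_{i+1} − x_{i+1}·y_i:
  42, 24, -8, -8  ⇒  2A = 50, A = 25.
Then Σ (x_i + x_{i+1})·c_i = -466, so x̄ = -466 / (6·25) = -233/75.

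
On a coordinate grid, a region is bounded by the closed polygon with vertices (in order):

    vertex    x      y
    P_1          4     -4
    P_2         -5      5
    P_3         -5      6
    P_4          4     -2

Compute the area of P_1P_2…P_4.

Apply the shoelace (surveyor's) formula: 2A = Σ (x_i·y_{i+1} − x_{i+1}·y_i), indices taken mod 4.
P_1→P_2: (4)(5) − (-5)(-4) = 0
P_2→P_3: (-5)(6) − (-5)(5) = -5
P_3→P_4: (-5)(-2) − (4)(6) = -14
P_4→P_1: (4)(-4) − (4)(-2) = -8
Σ = -27
Area = |Σ|/2 = 13.5.

13.5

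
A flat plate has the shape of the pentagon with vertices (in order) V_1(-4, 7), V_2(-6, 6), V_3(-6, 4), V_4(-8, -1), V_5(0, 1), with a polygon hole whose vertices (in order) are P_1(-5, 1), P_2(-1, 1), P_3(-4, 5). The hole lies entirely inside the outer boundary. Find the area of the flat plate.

Outer boundary:
Apply the shoelace formula: 2A = Σ (x_i·y_{i+1} − x_{i+1}·y_i), indices taken mod 5.
V_1→V_2: (-4)(6) − (-6)(7) = 18
V_2→V_3: (-6)(4) − (-6)(6) = 12
V_3→V_4: (-6)(-1) − (-8)(4) = 38
V_4→V_5: (-8)(1) − (0)(-1) = -8
V_5→V_1: (0)(7) − (-4)(1) = 4
Σ = 64
Area = |Σ|/2 = 32.
Hole:
P_1→P_2: (-5)(1) − (-1)(1) = -4
P_2→P_3: (-1)(5) − (-4)(1) = -1
P_3→P_1: (-4)(1) − (-5)(5) = 21
Σ = 16
Area = |Σ|/2 = 8.
Net area = 32 − 8 = 24.

24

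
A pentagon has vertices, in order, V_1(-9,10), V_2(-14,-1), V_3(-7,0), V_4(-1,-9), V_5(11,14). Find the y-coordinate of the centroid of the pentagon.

1145/263

Apply the shoelace (surveyor's) formula. First the cross-terms c_i = x_i·y_{i+1} − x_{i+1}·y_i:
  149, -7, 63, 85, 236  ⇒  2A = 526, A = 263.
Then Σ (y_i + y_{i+1})·c_i = 6870, so ȳ = 6870 / (6·263) = 1145/263.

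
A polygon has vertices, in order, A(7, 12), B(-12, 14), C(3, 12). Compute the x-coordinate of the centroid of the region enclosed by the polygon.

Apply the shoelace (surveyor's) formula. First the cross-terms c_i = x_i·y_{i+1} − x_{i+1}·y_i:
  242, -186, -48  ⇒  2A = 8, A = 4.
Then Σ (x_i + x_{i+1})·c_i = -16, so x̄ = -16 / (6·4) = -2/3.

-2/3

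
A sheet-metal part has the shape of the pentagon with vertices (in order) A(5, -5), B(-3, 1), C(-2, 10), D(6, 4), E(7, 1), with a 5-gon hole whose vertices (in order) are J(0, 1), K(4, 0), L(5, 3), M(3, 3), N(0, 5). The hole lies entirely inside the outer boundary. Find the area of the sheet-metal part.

Outer boundary:
Apply the shoelace formula: 2A = Σ (x_i·y_{i+1} − x_{i+1}·y_i), indices taken mod 5.
Σ = (-10) + (-28) + (-68) + (-22) + (-40) = -168
Area = |Σ|/2 = 84.
Hole:
Apply the shoelace (surveyor's) formula: 2A = Σ (x_i·y_{i+1} − x_{i+1}·y_i), indices taken mod 5.
Cross-terms: -4, 12, 6, 15, 0  ⇒  Σ = 29
Area = |Σ|/2 = 14.5.
Net area = 84 − 14.5 = 69.5.

69.5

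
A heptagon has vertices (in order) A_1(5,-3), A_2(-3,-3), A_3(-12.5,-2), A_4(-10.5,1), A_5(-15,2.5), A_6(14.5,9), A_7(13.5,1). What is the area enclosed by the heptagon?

212

Apply the surveyor's formula: 2A = Σ (x_i·y_{i+1} − x_{i+1}·y_i), indices taken mod 7.
Σ = (-24) + (-31.5) + (-33.5) + (-11.25) + (-171.25) + (-107) + (-45.5) = -424
Area = |Σ|/2 = 212.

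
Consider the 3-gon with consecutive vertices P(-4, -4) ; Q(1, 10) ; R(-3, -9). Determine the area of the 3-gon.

Apply the shoelace formula: 2A = Σ (x_i·y_{i+1} − x_{i+1}·y_i), indices taken mod 3.
Σ = (-36) + (21) + (-24) = -39
Area = |Σ|/2 = 19.5.

19.5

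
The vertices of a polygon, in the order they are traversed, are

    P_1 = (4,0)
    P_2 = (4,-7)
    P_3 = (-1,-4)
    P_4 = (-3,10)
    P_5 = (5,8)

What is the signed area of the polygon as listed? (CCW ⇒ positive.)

Apply the surveyor's formula: 2A = Σ (x_i·y_{i+1} − x_{i+1}·y_i), indices taken mod 5.
P_1→P_2: (4)(-7) − (4)(0) = -28
P_2→P_3: (4)(-4) − (-1)(-7) = -23
P_3→P_4: (-1)(10) − (-3)(-4) = -22
P_4→P_5: (-3)(8) − (5)(10) = -74
P_5→P_1: (5)(0) − (4)(8) = -32
Σ = -179
Signed area = Σ/2 = -89.5 (negative ⇒ clockwise traversal).

-89.5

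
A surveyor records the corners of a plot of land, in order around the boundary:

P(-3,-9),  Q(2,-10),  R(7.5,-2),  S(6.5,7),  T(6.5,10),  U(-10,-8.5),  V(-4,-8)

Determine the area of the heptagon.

Apply the shoelace formula: 2A = Σ (x_i·y_{i+1} − x_{i+1}·y_i), indices taken mod 7.
Σ = (48) + (71) + (65.5) + (19.5) + (44.75) + (46) + (12) = 306.75
Area = |Σ|/2 = 153.375.

153.375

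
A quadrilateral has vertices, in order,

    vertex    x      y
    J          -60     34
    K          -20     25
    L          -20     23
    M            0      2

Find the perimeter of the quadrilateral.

140

|JK| = √((40)² + (-9)²) = √1681 = 41
|KL| = √((0)² + (-2)²) = √4 = 2
|LM| = √((20)² + (-21)²) = √841 = 29
|MJ| = √((-60)² + (32)²) = √4624 = 68
Perimeter = 41 + 2 + 29 + 68 = 140.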